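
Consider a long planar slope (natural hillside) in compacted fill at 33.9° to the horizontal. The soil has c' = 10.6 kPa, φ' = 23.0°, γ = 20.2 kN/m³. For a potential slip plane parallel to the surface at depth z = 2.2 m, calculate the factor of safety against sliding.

FS = 1.15

For an infinite slope with a slip plane parallel to the surface (no pore pressure): FS = [c' + γz cos²β tanφ'] / [γz sinβ cosβ].
γz = 20.2·2.2 = 44.44 kN/m²
Numerator = 10.6 + 44.44·cos²33.9°·tan23.0° = 10.6 + 44.44·0.6889·0.4245 = 23.596 kPa
Denominator = 44.44·sin33.9°·cos33.9° = 44.44·0.5577·0.8300 = 20.573 kPa
FS = 23.596 / 20.573 = 1.147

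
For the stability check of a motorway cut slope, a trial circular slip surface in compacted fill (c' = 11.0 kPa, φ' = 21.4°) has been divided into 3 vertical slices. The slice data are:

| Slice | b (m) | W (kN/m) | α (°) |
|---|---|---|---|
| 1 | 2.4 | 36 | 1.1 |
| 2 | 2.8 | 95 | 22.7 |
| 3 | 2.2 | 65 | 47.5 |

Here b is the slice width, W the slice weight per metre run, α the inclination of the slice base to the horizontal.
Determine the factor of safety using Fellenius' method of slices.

Ordinary method of slices: FS = Σ[c'·Δl_i + (W_i cosα_i)·tanφ'] / Σ W_i sinα_i, with Δl_i = b_i / cosα_i.
Slice 1: Δl = 2.4/cos1.1° = 2.400 m; N'_1 = 36·cos1.1° = 36.0; c'Δl = 26.40; W sinα = 0.7
Slice 2: Δl = 2.8/cos22.7° = 3.035 m; N'_2 = 95·cos22.7° = 87.6; c'Δl = 33.39; W sinα = 36.7
Slice 3: Δl = 2.2/cos47.5° = 3.256 m; N'_3 = 65·cos47.5° = 43.9; c'Δl = 35.82; W sinα = 47.9
Σc'Δl = 95.6 kN/m; ΣN' = 167.5 kN/m; ΣW sinα = 85.3 kN/m
Resisting = 95.6 + 167.5·tan21.4° = 95.6 + 65.7 = 161.3 kN/m
FS = 161.3 / 85.3 = 1.891

FS = 1.89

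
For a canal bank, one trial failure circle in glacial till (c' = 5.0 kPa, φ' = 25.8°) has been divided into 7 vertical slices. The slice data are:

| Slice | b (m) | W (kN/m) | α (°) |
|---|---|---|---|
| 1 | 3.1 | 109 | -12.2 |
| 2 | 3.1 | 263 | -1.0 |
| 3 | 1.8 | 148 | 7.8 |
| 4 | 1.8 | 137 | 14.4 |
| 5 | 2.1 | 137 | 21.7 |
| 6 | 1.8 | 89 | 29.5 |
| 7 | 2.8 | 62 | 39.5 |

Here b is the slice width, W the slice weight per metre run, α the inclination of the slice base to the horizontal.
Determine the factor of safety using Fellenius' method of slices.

FS = 3.27

Ordinary method of slices: FS = Σ[c'·Δl_i + (W_i cosα_i)·tanφ'] / Σ W_i sinα_i, with Δl_i = b_i / cosα_i.
Slice 1: Δl = 3.1/cos(-12.2°) = 3.172 m; N'_1 = 109·cos(-12.2°) = 106.5; c'Δl = 15.86; W sinα = -23.0
Slice 2: Δl = 3.1/cos(-1.0°) = 3.100 m; N'_2 = 263·cos(-1.0°) = 263.0; c'Δl = 15.50; W sinα = -4.6
Slice 3: Δl = 1.8/cos7.8° = 1.817 m; N'_3 = 148·cos7.8° = 146.6; c'Δl = 9.08; W sinα = 20.1
Slice 4: Δl = 1.8/cos14.4° = 1.858 m; N'_4 = 137·cos14.4° = 132.7; c'Δl = 9.29; W sinα = 34.1
Slice 5: Δl = 2.1/cos21.7° = 2.260 m; N'_5 = 137·cos21.7° = 127.3; c'Δl = 11.30; W sinα = 50.7
Slice 6: Δl = 1.8/cos29.5° = 2.068 m; N'_6 = 89·cos29.5° = 77.5; c'Δl = 10.34; W sinα = 43.8
Slice 7: Δl = 2.8/cos39.5° = 3.629 m; N'_7 = 62·cos39.5° = 47.8; c'Δl = 18.14; W sinα = 39.4
Σc'Δl = 89.5 kN/m; ΣN' = 901.4 kN/m; ΣW sinα = 160.4 kN/m
Resisting = 89.5 + 901.4·tan25.8° = 89.5 + 435.8 = 525.3 kN/m
FS = 525.3 / 160.4 = 3.274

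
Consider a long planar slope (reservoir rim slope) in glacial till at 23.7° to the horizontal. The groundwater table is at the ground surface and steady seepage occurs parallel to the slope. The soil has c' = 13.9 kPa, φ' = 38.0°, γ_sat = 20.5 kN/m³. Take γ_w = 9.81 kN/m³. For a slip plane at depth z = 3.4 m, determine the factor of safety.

With seepage parallel to the slope and the water table at the surface, the effective normal stress on the slip plane uses the buoyant unit weight γ' = γ_sat − γ_w while the driving shear stress uses γ_sat:
FS = [c' + γ' z cos²β tanφ'] / [γ_sat z sinβ cosβ]
γ' = 20.5 − 9.81 = 10.69 kN/m³
Numerator = 13.9 + 10.69·3.4·cos²23.7°·tan38.0° = 13.9 + 10.69·3.4·0.8384·0.7813 = 37.709 kPa
Denominator = 20.5·3.4·sin23.7°·cos23.7° = 20.5·3.4·0.4019·0.9157 = 25.653 kPa
FS = 37.709 / 25.653 = 1.470

FS = 1.47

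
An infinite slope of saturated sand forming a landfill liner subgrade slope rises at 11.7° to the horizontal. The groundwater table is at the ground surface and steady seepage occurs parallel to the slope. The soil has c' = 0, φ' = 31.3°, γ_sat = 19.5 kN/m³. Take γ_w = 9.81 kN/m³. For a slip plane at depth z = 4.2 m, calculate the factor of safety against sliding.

With seepage parallel to the slope and the water table at the surface, the effective normal stress on the slip plane uses the buoyant unit weight γ' = γ_sat − γ_w while the driving shear stress uses γ_sat:
FS = [c' + γ' z cos²β tanφ'] / [γ_sat z sinβ cosβ]
(For c' = 0 this reduces to FS = (γ'/γ_sat)·tanφ'/tanβ.)
γ' = 19.5 − 9.81 = 9.69 kN/m³
Numerator = 0.0 + 9.69·4.2·cos²11.7°·tan31.3° = 0.0 + 9.69·4.2·0.9589·0.6080 = 23.727 kPa
Denominator = 19.5·4.2·sin11.7°·cos11.7° = 19.5·4.2·0.2028·0.9792 = 16.263 kPa
FS = 23.727 / 16.263 = 1.459

FS = 1.46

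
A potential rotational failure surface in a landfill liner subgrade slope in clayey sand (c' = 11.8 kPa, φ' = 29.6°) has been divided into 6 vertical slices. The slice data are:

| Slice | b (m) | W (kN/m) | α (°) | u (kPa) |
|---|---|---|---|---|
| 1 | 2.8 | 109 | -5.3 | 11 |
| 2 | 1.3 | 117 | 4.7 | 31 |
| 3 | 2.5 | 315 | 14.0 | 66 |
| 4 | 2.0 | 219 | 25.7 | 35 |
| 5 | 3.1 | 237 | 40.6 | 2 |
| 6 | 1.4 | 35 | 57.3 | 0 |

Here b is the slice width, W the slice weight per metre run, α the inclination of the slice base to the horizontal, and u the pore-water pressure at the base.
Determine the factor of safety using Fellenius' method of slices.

FS = 1.48

Ordinary method of slices: FS = Σ[c'·Δl_i + (W_i cosα_i − u_i·Δl_i)·tanφ'] / Σ W_i sinα_i, with Δl_i = b_i / cosα_i.
Slice 1: Δl = 2.8/cos(-5.3°) = 2.812 m; N'_1 = 109·cos(-5.3°) − 11·2.812 = 77.6; c'Δl = 33.18; W sinα = -10.1
Slice 2: Δl = 1.3/cos4.7° = 1.304 m; N'_2 = 117·cos4.7° − 31·1.304 = 76.2; c'Δl = 15.39; W sinα = 9.6
Slice 3: Δl = 2.5/cos14.0° = 2.577 m; N'_3 = 315·cos14.0° − 66·2.577 = 135.6; c'Δl = 30.40; W sinα = 76.2
Slice 4: Δl = 2.0/cos25.7° = 2.220 m; N'_4 = 219·cos25.7° − 35·2.220 = 119.7; c'Δl = 26.19; W sinα = 95.0
Slice 5: Δl = 3.1/cos40.6° = 4.083 m; N'_5 = 237·cos40.6° − 2·4.083 = 171.8; c'Δl = 48.18; W sinα = 154.2
Slice 6: Δl = 1.4/cos57.3° = 2.591 m; N'_6 = 35·cos57.3° − 0·2.591 = 18.9; c'Δl = 30.58; W sinα = 29.5
Σc'Δl = 183.9 kN/m; ΣN' = 599.7 kN/m; ΣW sinα = 354.4 kN/m
Resisting = 183.9 + 599.7·tan29.6° = 183.9 + 340.7 = 524.6 kN/m
FS = 524.6 / 354.4 = 1.480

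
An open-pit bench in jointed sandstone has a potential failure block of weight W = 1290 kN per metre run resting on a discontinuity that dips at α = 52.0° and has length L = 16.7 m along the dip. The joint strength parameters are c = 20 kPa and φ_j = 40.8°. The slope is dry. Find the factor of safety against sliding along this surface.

Resolving the block weight along and normal to the plane and applying the Mohr–Coulomb strength on the joint:
N' = W cosα = 1290·cos52.0° = 794.2 kN/m
Driving force T = W sinα = 1290·sin52.0° = 1016.5 kN/m
Resisting force R = c·L + N'·tanφ_j = 20·16.7 + 794.2·tan40.8° = 334.0 + 685.5 = 1019.5 kN/m
FS = R / T = 1019.5 / 1016.5 = 1.003

FS = 1.00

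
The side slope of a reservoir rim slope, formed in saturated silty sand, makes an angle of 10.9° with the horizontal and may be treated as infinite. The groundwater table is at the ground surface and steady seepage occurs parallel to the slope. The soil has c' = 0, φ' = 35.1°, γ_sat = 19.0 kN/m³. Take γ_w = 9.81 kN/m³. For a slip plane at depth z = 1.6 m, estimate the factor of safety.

With seepage parallel to the slope and the water table at the surface, the effective normal stress on the slip plane uses the buoyant unit weight γ' = γ_sat − γ_w while the driving shear stress uses γ_sat:
FS = [c' + γ' z cos²β tanφ'] / [γ_sat z sinβ cosβ]
(For c' = 0 this reduces to FS = (γ'/γ_sat)·tanφ'/tanβ.)
γ' = 19.0 − 9.81 = 9.19 kN/m³
Numerator = 0.0 + 9.19·1.6·cos²10.9°·tan35.1° = 0.0 + 9.19·1.6·0.9642·0.7028 = 9.965 kPa
Denominator = 19.0·1.6·sin10.9°·cos10.9° = 19.0·1.6·0.1891·0.9820 = 5.645 kPa
FS = 9.965 / 5.645 = 1.765

FS = 1.77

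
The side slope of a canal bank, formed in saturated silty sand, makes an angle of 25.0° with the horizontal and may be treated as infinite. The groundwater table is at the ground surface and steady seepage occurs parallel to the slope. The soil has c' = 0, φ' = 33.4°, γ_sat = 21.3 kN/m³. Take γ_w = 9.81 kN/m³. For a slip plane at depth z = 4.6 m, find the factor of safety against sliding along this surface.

FS = 0.76

With seepage parallel to the slope and the water table at the surface, the effective normal stress on the slip plane uses the buoyant unit weight γ' = γ_sat − γ_w while the driving shear stress uses γ_sat:
FS = [c' + γ' z cos²β tanφ'] / [γ_sat z sinβ cosβ]
(For c' = 0 this reduces to FS = (γ'/γ_sat)·tanφ'/tanβ.)
γ' = 21.3 − 9.81 = 11.49 kN/m³
Numerator = 0.0 + 11.49·4.6·cos²25.0°·tan33.4° = 0.0 + 11.49·4.6·0.8214·0.6594 = 28.626 kPa
Denominator = 21.3·4.6·sin25.0°·cos25.0° = 21.3·4.6·0.4226·0.9063 = 37.529 kPa
FS = 28.626 / 37.529 = 0.763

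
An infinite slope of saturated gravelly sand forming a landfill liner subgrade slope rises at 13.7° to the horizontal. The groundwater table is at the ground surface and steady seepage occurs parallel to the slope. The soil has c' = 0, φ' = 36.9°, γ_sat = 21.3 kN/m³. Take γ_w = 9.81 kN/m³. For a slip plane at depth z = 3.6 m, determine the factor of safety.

With seepage parallel to the slope and the water table at the surface, the effective normal stress on the slip plane uses the buoyant unit weight γ' = γ_sat − γ_w while the driving shear stress uses γ_sat:
FS = [c' + γ' z cos²β tanφ'] / [γ_sat z sinβ cosβ]
(For c' = 0 this reduces to FS = (γ'/γ_sat)·tanφ'/tanβ.)
γ' = 21.3 − 9.81 = 11.49 kN/m³
Numerator = 0.0 + 11.49·3.6·cos²13.7°·tan36.9° = 0.0 + 11.49·3.6·0.9439·0.7508 = 29.315 kPa
Denominator = 21.3·3.6·sin13.7°·cos13.7° = 21.3·3.6·0.2368·0.9715 = 17.644 kPa
FS = 29.315 / 17.644 = 1.661

FS = 1.66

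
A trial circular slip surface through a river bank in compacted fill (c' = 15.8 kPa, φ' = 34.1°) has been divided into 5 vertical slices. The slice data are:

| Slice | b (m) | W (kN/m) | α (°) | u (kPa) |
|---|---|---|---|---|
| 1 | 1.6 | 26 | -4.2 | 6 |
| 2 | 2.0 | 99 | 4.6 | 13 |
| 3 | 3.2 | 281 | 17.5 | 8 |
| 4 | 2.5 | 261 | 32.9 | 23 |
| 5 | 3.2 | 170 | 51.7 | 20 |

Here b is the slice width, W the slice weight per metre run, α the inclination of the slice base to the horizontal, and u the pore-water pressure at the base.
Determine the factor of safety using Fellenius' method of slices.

FS = 1.55

Ordinary method of slices: FS = Σ[c'·Δl_i + (W_i cosα_i − u_i·Δl_i)·tanφ'] / Σ W_i sinα_i, with Δl_i = b_i / cosα_i.
Slice 1: Δl = 1.6/cos(-4.2°) = 1.604 m; N'_1 = 26·cos(-4.2°) − 6·1.604 = 16.3; c'Δl = 25.35; W sinα = -1.9
Slice 2: Δl = 2.0/cos4.6° = 2.006 m; N'_2 = 99·cos4.6° − 13·2.006 = 72.6; c'Δl = 31.70; W sinα = 7.9
Slice 3: Δl = 3.2/cos17.5° = 3.355 m; N'_3 = 281·cos17.5° − 8·3.355 = 241.2; c'Δl = 53.01; W sinα = 84.5
Slice 4: Δl = 2.5/cos32.9° = 2.978 m; N'_4 = 261·cos32.9° − 23·2.978 = 150.7; c'Δl = 47.05; W sinα = 141.8
Slice 5: Δl = 3.2/cos51.7° = 5.163 m; N'_5 = 170·cos51.7° − 20·5.163 = 2.1; c'Δl = 81.58; W sinα = 133.4
Σc'Δl = 238.7 kN/m; ΣN' = 482.8 kN/m; ΣW sinα = 365.7 kN/m
Resisting = 238.7 + 482.8·tan34.1° = 238.7 + 326.9 = 565.6 kN/m
FS = 565.6 / 365.7 = 1.546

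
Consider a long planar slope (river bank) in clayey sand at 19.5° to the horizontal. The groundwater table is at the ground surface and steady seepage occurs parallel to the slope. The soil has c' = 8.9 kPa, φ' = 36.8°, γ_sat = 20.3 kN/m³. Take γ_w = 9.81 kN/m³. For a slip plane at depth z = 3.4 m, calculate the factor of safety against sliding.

With seepage parallel to the slope and the water table at the surface, the effective normal stress on the slip plane uses the buoyant unit weight γ' = γ_sat − γ_w while the driving shear stress uses γ_sat:
FS = [c' + γ' z cos²β tanφ'] / [γ_sat z sinβ cosβ]
γ' = 20.3 − 9.81 = 10.49 kN/m³
Numerator = 8.9 + 10.49·3.4·cos²19.5°·tan36.8° = 8.9 + 10.49·3.4·0.8886·0.7481 = 32.609 kPa
Denominator = 20.3·3.4·sin19.5°·cos19.5° = 20.3·3.4·0.3338·0.9426 = 21.718 kPa
FS = 32.609 / 21.718 = 1.501

FS = 1.50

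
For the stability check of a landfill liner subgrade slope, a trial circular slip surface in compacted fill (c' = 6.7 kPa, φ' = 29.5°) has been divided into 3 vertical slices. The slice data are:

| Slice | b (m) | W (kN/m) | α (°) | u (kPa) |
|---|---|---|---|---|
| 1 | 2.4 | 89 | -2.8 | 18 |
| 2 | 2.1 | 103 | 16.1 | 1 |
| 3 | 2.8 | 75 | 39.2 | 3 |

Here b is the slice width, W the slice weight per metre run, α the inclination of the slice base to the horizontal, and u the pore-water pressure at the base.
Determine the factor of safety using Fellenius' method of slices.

Ordinary method of slices: FS = Σ[c'·Δl_i + (W_i cosα_i − u_i·Δl_i)·tanφ'] / Σ W_i sinα_i, with Δl_i = b_i / cosα_i.
Slice 1: Δl = 2.4/cos(-2.8°) = 2.403 m; N'_1 = 89·cos(-2.8°) − 18·2.403 = 45.6; c'Δl = 16.10; W sinα = -4.3
Slice 2: Δl = 2.1/cos16.1° = 2.186 m; N'_2 = 103·cos16.1° − 1·2.186 = 96.8; c'Δl = 14.64; W sinα = 28.6
Slice 3: Δl = 2.8/cos39.2° = 3.613 m; N'_3 = 75·cos39.2° − 3·3.613 = 47.3; c'Δl = 24.21; W sinα = 47.4
Σc'Δl = 55.0 kN/m; ΣN' = 189.7 kN/m; ΣW sinα = 71.6 kN/m
Resisting = 55.0 + 189.7·tan29.5° = 55.0 + 107.3 = 162.3 kN/m
FS = 162.3 / 71.6 = 2.266

FS = 2.27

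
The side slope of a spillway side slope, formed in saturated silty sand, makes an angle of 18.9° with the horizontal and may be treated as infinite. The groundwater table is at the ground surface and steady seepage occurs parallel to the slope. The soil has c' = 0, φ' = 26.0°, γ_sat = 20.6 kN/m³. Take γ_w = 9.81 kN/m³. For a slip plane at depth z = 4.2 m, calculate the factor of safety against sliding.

FS = 0.75

With seepage parallel to the slope and the water table at the surface, the effective normal stress on the slip plane uses the buoyant unit weight γ' = γ_sat − γ_w while the driving shear stress uses γ_sat:
FS = [c' + γ' z cos²β tanφ'] / [γ_sat z sinβ cosβ]
(For c' = 0 this reduces to FS = (γ'/γ_sat)·tanφ'/tanβ.)
γ' = 20.6 − 9.81 = 10.79 kN/m³
Numerator = 0.0 + 10.79·4.2·cos²18.9°·tan26.0° = 0.0 + 10.79·4.2·0.8951·0.4877 = 19.784 kPa
Denominator = 20.6·4.2·sin18.9°·cos18.9° = 20.6·4.2·0.3239·0.9461 = 26.514 kPa
FS = 19.784 / 26.514 = 0.746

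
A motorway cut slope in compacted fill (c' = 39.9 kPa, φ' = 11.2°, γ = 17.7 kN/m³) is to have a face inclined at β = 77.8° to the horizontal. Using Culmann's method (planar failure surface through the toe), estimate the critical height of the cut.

H_c = 14.34 m

Culmann's analysis gives the critical failure plane at α_cr = (β + φ')/2 = (77.8 + 11.2)/2 = 44.5°, and the critical height
H_c = (4c'/γ) · sinβ cosφ' / [1 − cos(β − φ')]
    = (4·39.9/17.7) · sin77.8°·cos11.2° / [1 − cos(66.6°)]
    = 9.017 · 0.9774·0.9810 / [1 − 0.3971]
    = 9.017 · 0.9588 / 0.6029
    = 14.34 m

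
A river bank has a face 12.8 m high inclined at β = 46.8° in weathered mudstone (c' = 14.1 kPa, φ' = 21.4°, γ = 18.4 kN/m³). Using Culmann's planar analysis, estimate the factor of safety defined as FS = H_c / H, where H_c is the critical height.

FS = 1.68

H_c = (4c'/γ) · sinβ cosφ' / [1 − cos(β − φ')]
    = (4·14.1/18.4) · sin46.8°·cos21.4° / [1 − cos25.4°]
    = 3.065 · 0.6787 / 0.0967 = 21.52 m
FS = H_c / H = 21.52 / 12.8 = 1.681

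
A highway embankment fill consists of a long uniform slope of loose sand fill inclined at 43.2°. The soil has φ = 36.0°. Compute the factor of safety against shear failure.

For a dry cohesionless infinite slope the factor of safety is FS = tanφ / tanβ.
FS = tan36.0° / tan43.2° = 0.7265 / 0.9391 = 0.774

FS = 0.77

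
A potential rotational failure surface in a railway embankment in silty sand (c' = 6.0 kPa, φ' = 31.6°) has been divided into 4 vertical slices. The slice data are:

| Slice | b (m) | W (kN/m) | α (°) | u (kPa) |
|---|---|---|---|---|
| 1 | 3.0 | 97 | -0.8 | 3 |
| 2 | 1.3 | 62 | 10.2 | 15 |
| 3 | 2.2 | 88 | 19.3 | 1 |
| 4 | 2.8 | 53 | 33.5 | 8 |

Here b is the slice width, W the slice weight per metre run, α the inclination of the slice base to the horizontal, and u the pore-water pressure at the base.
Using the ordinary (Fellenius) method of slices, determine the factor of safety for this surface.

FS = 2.94

Ordinary method of slices: FS = Σ[c'·Δl_i + (W_i cosα_i − u_i·Δl_i)·tanφ'] / Σ W_i sinα_i, with Δl_i = b_i / cosα_i.
Slice 1: Δl = 3.0/cos(-0.8°) = 3.000 m; N'_1 = 97·cos(-0.8°) − 3·3.000 = 88.0; c'Δl = 18.00; W sinα = -1.4
Slice 2: Δl = 1.3/cos10.2° = 1.321 m; N'_2 = 62·cos10.2° − 15·1.321 = 41.2; c'Δl = 7.93; W sinα = 11.0
Slice 3: Δl = 2.2/cos19.3° = 2.331 m; N'_3 = 88·cos19.3° − 1·2.331 = 80.7; c'Δl = 13.99; W sinα = 29.1
Slice 4: Δl = 2.8/cos33.5° = 3.358 m; N'_4 = 53·cos33.5° − 8·3.358 = 17.3; c'Δl = 20.15; W sinα = 29.3
Σc'Δl = 60.1 kN/m; ΣN' = 227.3 kN/m; ΣW sinα = 68.0 kN/m
Resisting = 60.1 + 227.3·tan31.6° = 60.1 + 139.8 = 199.9 kN/m
FS = 199.9 / 68.0 = 2.941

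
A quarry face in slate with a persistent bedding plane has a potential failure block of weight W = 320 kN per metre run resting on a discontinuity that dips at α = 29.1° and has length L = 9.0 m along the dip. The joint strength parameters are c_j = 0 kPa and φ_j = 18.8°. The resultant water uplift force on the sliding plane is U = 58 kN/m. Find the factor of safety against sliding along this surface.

FS = 0.48

Resolving the block weight along and normal to the plane and applying the Mohr–Coulomb strength on the joint:
N' = W cosα − U = 320·cos29.1° − 58 = 221.6 kN/m
Driving force T = W sinα = 320·sin29.1° = 155.6 kN/m
Resisting force R = c_j·L + N'·tanφ_j = 0·9.0 + 221.6·tan18.8° = 0.0 + 75.4 = 75.4 kN/m
FS = R / T = 75.4 / 155.6 = 0.485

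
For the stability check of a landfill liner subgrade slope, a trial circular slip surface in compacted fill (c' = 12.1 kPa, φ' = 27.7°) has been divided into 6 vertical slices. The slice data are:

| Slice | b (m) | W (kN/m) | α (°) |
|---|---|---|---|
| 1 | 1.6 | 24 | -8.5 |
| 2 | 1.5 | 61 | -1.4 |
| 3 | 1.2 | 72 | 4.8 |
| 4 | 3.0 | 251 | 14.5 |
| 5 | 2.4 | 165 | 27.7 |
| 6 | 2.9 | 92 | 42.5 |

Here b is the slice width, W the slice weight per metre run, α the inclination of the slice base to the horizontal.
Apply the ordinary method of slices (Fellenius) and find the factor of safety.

FS = 2.43

Ordinary method of slices: FS = Σ[c'·Δl_i + (W_i cosα_i)·tanφ'] / Σ W_i sinα_i, with Δl_i = b_i / cosα_i.
Slice 1: Δl = 1.6/cos(-8.5°) = 1.618 m; N'_1 = 24·cos(-8.5°) = 23.7; c'Δl = 19.58; W sinα = -3.5
Slice 2: Δl = 1.5/cos(-1.4°) = 1.500 m; N'_2 = 61·cos(-1.4°) = 61.0; c'Δl = 18.16; W sinα = -1.5
Slice 3: Δl = 1.2/cos4.8° = 1.204 m; N'_3 = 72·cos4.8° = 71.7; c'Δl = 14.57; W sinα = 6.0
Slice 4: Δl = 3.0/cos14.5° = 3.099 m; N'_4 = 251·cos14.5° = 243.0; c'Δl = 37.49; W sinα = 62.8
Slice 5: Δl = 2.4/cos27.7° = 2.711 m; N'_5 = 165·cos27.7° = 146.1; c'Δl = 32.80; W sinα = 76.7
Slice 6: Δl = 2.9/cos42.5° = 3.933 m; N'_6 = 92·cos42.5° = 67.8; c'Δl = 47.59; W sinα = 62.2
Σc'Δl = 170.2 kN/m; ΣN' = 613.4 kN/m; ΣW sinα = 202.7 kN/m
Resisting = 170.2 + 613.4·tan27.7° = 170.2 + 322.0 = 492.2 kN/m
FS = 492.2 / 202.7 = 2.429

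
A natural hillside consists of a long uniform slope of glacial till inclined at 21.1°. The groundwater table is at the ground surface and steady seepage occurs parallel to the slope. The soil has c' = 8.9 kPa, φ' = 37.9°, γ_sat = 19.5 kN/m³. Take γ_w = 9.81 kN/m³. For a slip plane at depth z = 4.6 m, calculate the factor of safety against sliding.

FS = 1.30

With seepage parallel to the slope and the water table at the surface, the effective normal stress on the slip plane uses the buoyant unit weight γ' = γ_sat − γ_w while the driving shear stress uses γ_sat:
FS = [c' + γ' z cos²β tanφ'] / [γ_sat z sinβ cosβ]
γ' = 19.5 − 9.81 = 9.69 kN/m³
Numerator = 8.9 + 9.69·4.6·cos²21.1°·tan37.9° = 8.9 + 9.69·4.6·0.8704·0.7785 = 39.103 kPa
Denominator = 19.5·4.6·sin21.1°·cos21.1° = 19.5·4.6·0.3600·0.9330 = 30.127 kPa
FS = 39.103 / 30.127 = 1.298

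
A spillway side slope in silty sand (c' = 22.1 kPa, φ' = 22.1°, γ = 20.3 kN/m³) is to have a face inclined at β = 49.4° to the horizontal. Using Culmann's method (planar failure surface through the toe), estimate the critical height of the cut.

H_c = 27.50 m

Culmann's analysis gives the critical failure plane at α_cr = (β + φ')/2 = (49.4 + 22.1)/2 = 35.8°, and the critical height
H_c = (4c'/γ) · sinβ cosφ' / [1 − cos(β − φ')]
    = (4·22.1/20.3) · sin49.4°·cos22.1° / [1 − cos(27.3°)]
    = 4.355 · 0.7593·0.9265 / [1 − 0.8886]
    = 4.355 · 0.7035 / 0.1114
    = 27.50 m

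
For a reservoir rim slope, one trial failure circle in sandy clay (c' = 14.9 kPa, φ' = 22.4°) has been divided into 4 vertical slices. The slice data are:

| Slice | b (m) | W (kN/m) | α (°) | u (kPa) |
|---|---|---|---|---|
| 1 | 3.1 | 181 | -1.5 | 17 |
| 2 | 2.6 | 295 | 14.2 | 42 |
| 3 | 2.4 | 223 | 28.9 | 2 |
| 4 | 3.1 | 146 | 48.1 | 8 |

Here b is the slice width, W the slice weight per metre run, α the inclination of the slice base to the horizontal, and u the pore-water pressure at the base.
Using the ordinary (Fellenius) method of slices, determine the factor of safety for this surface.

Ordinary method of slices: FS = Σ[c'·Δl_i + (W_i cosα_i − u_i·Δl_i)·tanφ'] / Σ W_i sinα_i, with Δl_i = b_i / cosα_i.
Slice 1: Δl = 3.1/cos(-1.5°) = 3.101 m; N'_1 = 181·cos(-1.5°) − 17·3.101 = 128.2; c'Δl = 46.21; W sinα = -4.7
Slice 2: Δl = 2.6/cos14.2° = 2.682 m; N'_2 = 295·cos14.2° − 42·2.682 = 173.3; c'Δl = 39.96; W sinα = 72.4
Slice 3: Δl = 2.4/cos28.9° = 2.741 m; N'_3 = 223·cos28.9° − 2·2.741 = 189.7; c'Δl = 40.85; W sinα = 107.8
Slice 4: Δl = 3.1/cos48.1° = 4.642 m; N'_4 = 146·cos48.1° − 8·4.642 = 60.4; c'Δl = 69.16; W sinα = 108.7
Σc'Δl = 196.2 kN/m; ΣN' = 551.7 kN/m; ΣW sinα = 284.1 kN/m
Resisting = 196.2 + 551.7·tan22.4° = 196.2 + 227.4 = 423.6 kN/m
FS = 423.6 / 284.1 = 1.491

FS = 1.49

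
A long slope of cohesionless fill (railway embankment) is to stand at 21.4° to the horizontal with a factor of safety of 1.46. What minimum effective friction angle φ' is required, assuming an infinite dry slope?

FS = tanφ'/tanβ ⇒ tanφ' = FS · tanβ = 1.46 · tan21.4° = 0.5722
φ' = arctan(0.5722) = 29.78°

φ' = 29.8°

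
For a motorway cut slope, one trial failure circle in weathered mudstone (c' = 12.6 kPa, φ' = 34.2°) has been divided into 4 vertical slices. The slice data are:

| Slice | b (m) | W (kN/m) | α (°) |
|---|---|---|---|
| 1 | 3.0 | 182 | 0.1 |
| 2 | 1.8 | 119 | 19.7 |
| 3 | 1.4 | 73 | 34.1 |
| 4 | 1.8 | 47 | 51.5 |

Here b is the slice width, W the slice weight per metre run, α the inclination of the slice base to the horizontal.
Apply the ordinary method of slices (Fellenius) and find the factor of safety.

Ordinary method of slices: FS = Σ[c'·Δl_i + (W_i cosα_i)·tanφ'] / Σ W_i sinα_i, with Δl_i = b_i / cosα_i.
Slice 1: Δl = 3.0/cos0.1° = 3.000 m; N'_1 = 182·cos0.1° = 182.0; c'Δl = 37.80; W sinα = 0.3
Slice 2: Δl = 1.8/cos19.7° = 1.912 m; N'_2 = 119·cos19.7° = 112.0; c'Δl = 24.09; W sinα = 40.1
Slice 3: Δl = 1.4/cos34.1° = 1.691 m; N'_3 = 73·cos34.1° = 60.4; c'Δl = 21.30; W sinα = 40.9
Slice 4: Δl = 1.8/cos51.5° = 2.891 m; N'_4 = 47·cos51.5° = 29.3; c'Δl = 36.43; W sinα = 36.8
Σc'Δl = 119.6 kN/m; ΣN' = 383.7 kN/m; ΣW sinα = 118.1 kN/m
Resisting = 119.6 + 383.7·tan34.2° = 119.6 + 260.8 = 380.4 kN/m
FS = 380.4 / 118.1 = 3.220

FS = 3.22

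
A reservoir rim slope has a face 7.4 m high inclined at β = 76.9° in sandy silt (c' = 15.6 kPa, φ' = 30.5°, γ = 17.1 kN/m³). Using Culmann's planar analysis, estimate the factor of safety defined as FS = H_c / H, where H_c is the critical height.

H_c = (4c'/γ) · sinβ cosφ' / [1 − cos(β − φ')]
    = (4·15.6/17.1) · sin76.9°·cos30.5° / [1 − cos46.4°]
    = 3.649 · 0.8392 / 0.3104 = 9.87 m
FS = H_c / H = 9.87 / 7.4 = 1.333

FS = 1.33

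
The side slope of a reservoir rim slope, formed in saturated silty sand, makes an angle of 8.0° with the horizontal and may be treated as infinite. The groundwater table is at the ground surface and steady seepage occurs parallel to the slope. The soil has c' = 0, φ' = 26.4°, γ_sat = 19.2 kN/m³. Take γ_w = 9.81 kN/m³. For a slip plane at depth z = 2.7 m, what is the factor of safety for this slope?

With seepage parallel to the slope and the water table at the surface, the effective normal stress on the slip plane uses the buoyant unit weight γ' = γ_sat − γ_w while the driving shear stress uses γ_sat:
FS = [c' + γ' z cos²β tanφ'] / [γ_sat z sinβ cosβ]
(For c' = 0 this reduces to FS = (γ'/γ_sat)·tanφ'/tanβ.)
γ' = 19.2 − 9.81 = 9.39 kN/m³
Numerator = 0.0 + 9.39·2.7·cos²8.0°·tan26.4° = 0.0 + 9.39·2.7·0.9806·0.4964 = 12.342 kPa
Denominator = 19.2·2.7·sin8.0°·cos8.0° = 19.2·2.7·0.1392·0.9903 = 7.145 kPa
FS = 12.342 / 7.145 = 1.727

FS = 1.73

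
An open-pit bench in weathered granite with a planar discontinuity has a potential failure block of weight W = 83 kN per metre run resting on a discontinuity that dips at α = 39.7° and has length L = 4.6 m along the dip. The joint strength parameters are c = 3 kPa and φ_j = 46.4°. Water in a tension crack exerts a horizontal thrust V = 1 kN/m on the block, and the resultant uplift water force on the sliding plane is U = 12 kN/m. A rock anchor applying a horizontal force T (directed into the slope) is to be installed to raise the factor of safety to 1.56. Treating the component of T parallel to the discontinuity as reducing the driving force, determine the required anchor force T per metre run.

T = 9 kN/m

Resolving forces along and normal to the sliding plane, with the horizontal anchor force T adding T·sinα to the effective normal force and T·cosα acting up the plane against the driving force:
FS = [cL + (W cosα − U − V sinα + T sinα) tanφ_j] / [W sinα + V cosα − T cosα]
Without the anchor: N' = 51.2 kN/m, driving T_d = 53.8 kN/m, resisting R = 3·4.6 + 51.2·tan46.4° = 67.6 kN/m, FS = 1.26.
Setting FS = 1.56 and solving for T:
1.56·(53.8 − T cos39.7°) = 67.6 + T sin39.7°·tan46.4°
T·(sin39.7°·tan46.4° + 1.56·cos39.7°) = 1.56·53.8 − 67.6
T·(0.6388·1.0501 + 1.56·0.7694) = 83.9 − 67.6 = 16.3
T·1.8710 = 16.3
T = 8.7 kN/m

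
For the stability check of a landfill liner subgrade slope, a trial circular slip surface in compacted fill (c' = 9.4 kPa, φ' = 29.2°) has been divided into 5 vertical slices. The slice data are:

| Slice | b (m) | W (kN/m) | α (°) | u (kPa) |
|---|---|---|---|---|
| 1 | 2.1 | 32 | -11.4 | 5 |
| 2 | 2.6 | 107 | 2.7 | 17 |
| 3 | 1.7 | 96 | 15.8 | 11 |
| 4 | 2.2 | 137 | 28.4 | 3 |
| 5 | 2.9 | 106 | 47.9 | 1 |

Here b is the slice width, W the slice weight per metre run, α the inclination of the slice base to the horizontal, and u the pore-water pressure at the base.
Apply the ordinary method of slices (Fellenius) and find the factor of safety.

Ordinary method of slices: FS = Σ[c'·Δl_i + (W_i cosα_i − u_i·Δl_i)·tanφ'] / Σ W_i sinα_i, with Δl_i = b_i / cosα_i.
Slice 1: Δl = 2.1/cos(-11.4°) = 2.142 m; N'_1 = 32·cos(-11.4°) − 5·2.142 = 20.7; c'Δl = 20.14; W sinα = -6.3
Slice 2: Δl = 2.6/cos2.7° = 2.603 m; N'_2 = 107·cos2.7° − 17·2.603 = 62.6; c'Δl = 24.47; W sinα = 5.0
Slice 3: Δl = 1.7/cos15.8° = 1.767 m; N'_3 = 96·cos15.8° − 11·1.767 = 72.9; c'Δl = 16.61; W sinα = 26.1
Slice 4: Δl = 2.2/cos28.4° = 2.501 m; N'_4 = 137·cos28.4° − 3·2.501 = 113.0; c'Δl = 23.51; W sinα = 65.2
Slice 5: Δl = 2.9/cos47.9° = 4.326 m; N'_5 = 106·cos47.9° − 1·4.326 = 66.7; c'Δl = 40.66; W sinα = 78.6
Σc'Δl = 125.4 kN/m; ΣN' = 336.0 kN/m; ΣW sinα = 168.7 kN/m
Resisting = 125.4 + 336.0·tan29.2° = 125.4 + 187.8 = 313.2 kN/m
FS = 313.2 / 168.7 = 1.857

FS = 1.86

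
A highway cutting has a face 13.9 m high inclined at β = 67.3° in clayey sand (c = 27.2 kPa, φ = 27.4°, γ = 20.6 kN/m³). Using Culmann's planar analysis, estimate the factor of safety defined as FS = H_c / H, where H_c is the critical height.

FS = 1.34

H_c = (4c/γ) · sinβ cosφ / [1 − cos(β − φ)]
    = (4·27.2/20.6) · sin67.3°·cos27.4° / [1 − cos39.9°]
    = 5.282 · 0.8190 / 0.2328 = 18.58 m
FS = H_c / H = 18.58 / 13.9 = 1.337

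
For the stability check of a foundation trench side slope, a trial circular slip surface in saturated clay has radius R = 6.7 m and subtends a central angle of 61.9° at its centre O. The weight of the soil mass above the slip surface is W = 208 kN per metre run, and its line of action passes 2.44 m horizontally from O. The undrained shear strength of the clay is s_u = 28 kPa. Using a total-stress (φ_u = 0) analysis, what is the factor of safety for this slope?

Taking moments about the centre O, the resisting moment is provided by the undrained shear strength acting along the arc:
Arc length L_a = R·θ = 6.7·(61.9°·π/180) = 6.7·1.0804 = 7.24 m
M_R = s_u·L_a·R = 28·7.24·6.7 = 1357.9 kN·m/m
M_D = W·d = 208·2.44 = 507.5 kN·m/m
FS = M_R / M_D = 1357.9 / 507.5 = 2.676

FS = 2.68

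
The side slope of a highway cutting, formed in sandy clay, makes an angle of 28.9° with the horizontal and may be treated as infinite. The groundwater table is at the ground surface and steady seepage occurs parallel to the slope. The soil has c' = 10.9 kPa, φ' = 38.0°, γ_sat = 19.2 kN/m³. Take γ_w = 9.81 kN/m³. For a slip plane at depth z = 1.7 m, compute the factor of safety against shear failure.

FS = 1.48

With seepage parallel to the slope and the water table at the surface, the effective normal stress on the slip plane uses the buoyant unit weight γ' = γ_sat − γ_w while the driving shear stress uses γ_sat:
FS = [c' + γ' z cos²β tanφ'] / [γ_sat z sinβ cosβ]
γ' = 19.2 − 9.81 = 9.39 kN/m³
Numerator = 10.9 + 9.39·1.7·cos²28.9°·tan38.0° = 10.9 + 9.39·1.7·0.7664·0.7813 = 20.459 kPa
Denominator = 19.2·1.7·sin28.9°·cos28.9° = 19.2·1.7·0.4833·0.8755 = 13.810 kPa
FS = 20.459 / 13.810 = 1.481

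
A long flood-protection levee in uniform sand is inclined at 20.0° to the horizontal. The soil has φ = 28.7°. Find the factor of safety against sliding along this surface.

FS = 1.50

For a dry cohesionless infinite slope the factor of safety is FS = tanφ / tanβ.
FS = tan28.7° / tan20.0° = 0.5475 / 0.3640 = 1.504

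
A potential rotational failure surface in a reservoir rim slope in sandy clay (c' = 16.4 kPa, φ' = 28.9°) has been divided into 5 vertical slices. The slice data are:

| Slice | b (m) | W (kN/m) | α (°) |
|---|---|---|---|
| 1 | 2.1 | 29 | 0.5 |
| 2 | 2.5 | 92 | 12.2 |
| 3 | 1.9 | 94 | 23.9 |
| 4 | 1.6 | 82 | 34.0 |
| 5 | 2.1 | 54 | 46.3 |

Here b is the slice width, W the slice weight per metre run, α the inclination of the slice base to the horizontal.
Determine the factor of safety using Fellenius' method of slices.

Ordinary method of slices: FS = Σ[c'·Δl_i + (W_i cosα_i)·tanφ'] / Σ W_i sinα_i, with Δl_i = b_i / cosα_i.
Slice 1: Δl = 2.1/cos0.5° = 2.100 m; N'_1 = 29·cos0.5° = 29.0; c'Δl = 34.44; W sinα = 0.3
Slice 2: Δl = 2.5/cos12.2° = 2.558 m; N'_2 = 92·cos12.2° = 89.9; c'Δl = 41.95; W sinα = 19.4
Slice 3: Δl = 1.9/cos23.9° = 2.078 m; N'_3 = 94·cos23.9° = 85.9; c'Δl = 34.08; W sinα = 38.1
Slice 4: Δl = 1.6/cos34.0° = 1.930 m; N'_4 = 82·cos34.0° = 68.0; c'Δl = 31.65; W sinα = 45.9
Slice 5: Δl = 2.1/cos46.3° = 3.040 m; N'_5 = 54·cos46.3° = 37.3; c'Δl = 49.85; W sinα = 39.0
Σc'Δl = 192.0 kN/m; ΣN' = 310.1 kN/m; ΣW sinα = 142.7 kN/m
Resisting = 192.0 + 310.1·tan28.9° = 192.0 + 171.2 = 363.2 kN/m
FS = 363.2 / 142.7 = 2.546

FS = 2.55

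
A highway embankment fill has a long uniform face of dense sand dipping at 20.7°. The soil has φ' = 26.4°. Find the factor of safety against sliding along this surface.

FS = 1.31

For a dry cohesionless infinite slope the factor of safety is FS = tanφ' / tanβ.
FS = tan26.4° / tan20.7° = 0.4964 / 0.3779 = 1.314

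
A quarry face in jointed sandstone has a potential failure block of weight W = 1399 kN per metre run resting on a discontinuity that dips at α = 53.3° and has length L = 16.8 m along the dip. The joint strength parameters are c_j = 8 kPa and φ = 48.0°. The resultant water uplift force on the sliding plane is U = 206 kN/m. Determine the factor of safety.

Resolving the block weight along and normal to the plane and applying the Mohr–Coulomb strength on the joint:
N' = W cosα − U = 1399·cos53.3° − 206 = 630.1 kN/m
Driving force T = W sinα = 1399·sin53.3° = 1121.7 kN/m
Resisting force R = c_j·L + N'·tanφ = 8·16.8 + 630.1·tan48.0° = 134.4 + 699.8 = 834.2 kN/m
FS = R / T = 834.2 / 1121.7 = 0.744

FS = 0.74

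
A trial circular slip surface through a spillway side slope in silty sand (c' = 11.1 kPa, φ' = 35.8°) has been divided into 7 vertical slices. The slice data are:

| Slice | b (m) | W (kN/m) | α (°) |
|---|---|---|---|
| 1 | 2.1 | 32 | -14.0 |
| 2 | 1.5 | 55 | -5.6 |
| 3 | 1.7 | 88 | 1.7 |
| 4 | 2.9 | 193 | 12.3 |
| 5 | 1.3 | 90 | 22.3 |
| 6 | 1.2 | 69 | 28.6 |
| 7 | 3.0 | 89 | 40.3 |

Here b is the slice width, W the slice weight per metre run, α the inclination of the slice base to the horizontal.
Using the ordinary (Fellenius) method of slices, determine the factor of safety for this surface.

FS = 3.74

Ordinary method of slices: FS = Σ[c'·Δl_i + (W_i cosα_i)·tanφ'] / Σ W_i sinα_i, with Δl_i = b_i / cosα_i.
Slice 1: Δl = 2.1/cos(-14.0°) = 2.164 m; N'_1 = 32·cos(-14.0°) = 31.0; c'Δl = 24.02; W sinα = -7.7
Slice 2: Δl = 1.5/cos(-5.6°) = 1.507 m; N'_2 = 55·cos(-5.6°) = 54.7; c'Δl = 16.73; W sinα = -5.4
Slice 3: Δl = 1.7/cos1.7° = 1.701 m; N'_3 = 88·cos1.7° = 88.0; c'Δl = 18.88; W sinα = 2.6
Slice 4: Δl = 2.9/cos12.3° = 2.968 m; N'_4 = 193·cos12.3° = 188.6; c'Δl = 32.95; W sinα = 41.1
Slice 5: Δl = 1.3/cos22.3° = 1.405 m; N'_5 = 90·cos22.3° = 83.3; c'Δl = 15.60; W sinα = 34.2
Slice 6: Δl = 1.2/cos28.6° = 1.367 m; N'_6 = 69·cos28.6° = 60.6; c'Δl = 15.17; W sinα = 33.0
Slice 7: Δl = 3.0/cos40.3° = 3.934 m; N'_7 = 89·cos40.3° = 67.9; c'Δl = 43.66; W sinα = 57.6
Σc'Δl = 167.0 kN/m; ΣN' = 574.0 kN/m; ΣW sinα = 155.4 kN/m
Resisting = 167.0 + 574.0·tan35.8° = 167.0 + 414.0 = 581.0 kN/m
FS = 581.0 / 155.4 = 3.740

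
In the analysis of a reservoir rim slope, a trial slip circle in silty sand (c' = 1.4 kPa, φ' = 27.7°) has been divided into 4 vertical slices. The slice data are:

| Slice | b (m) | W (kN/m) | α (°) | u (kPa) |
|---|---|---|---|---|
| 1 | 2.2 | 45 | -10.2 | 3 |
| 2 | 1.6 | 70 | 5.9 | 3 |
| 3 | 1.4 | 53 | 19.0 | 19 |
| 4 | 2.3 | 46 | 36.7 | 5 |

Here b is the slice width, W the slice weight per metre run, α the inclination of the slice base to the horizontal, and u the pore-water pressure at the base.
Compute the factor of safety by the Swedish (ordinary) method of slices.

FS = 2.01

Ordinary method of slices: FS = Σ[c'·Δl_i + (W_i cosα_i − u_i·Δl_i)·tanφ'] / Σ W_i sinα_i, with Δl_i = b_i / cosα_i.
Slice 1: Δl = 2.2/cos(-10.2°) = 2.235 m; N'_1 = 45·cos(-10.2°) − 3·2.235 = 37.6; c'Δl = 3.13; W sinα = -8.0
Slice 2: Δl = 1.6/cos5.9° = 1.609 m; N'_2 = 70·cos5.9° − 3·1.609 = 64.8; c'Δl = 2.25; W sinα = 7.2
Slice 3: Δl = 1.4/cos19.0° = 1.481 m; N'_3 = 53·cos19.0° − 19·1.481 = 22.0; c'Δl = 2.07; W sinα = 17.3
Slice 4: Δl = 2.3/cos36.7° = 2.869 m; N'_4 = 46·cos36.7° − 5·2.869 = 22.5; c'Δl = 4.02; W sinα = 27.5
Σc'Δl = 11.5 kN/m; ΣN' = 146.9 kN/m; ΣW sinα = 44.0 kN/m
Resisting = 11.5 + 146.9·tan27.7° = 11.5 + 77.1 = 88.6 kN/m
FS = 88.6 / 44.0 = 2.015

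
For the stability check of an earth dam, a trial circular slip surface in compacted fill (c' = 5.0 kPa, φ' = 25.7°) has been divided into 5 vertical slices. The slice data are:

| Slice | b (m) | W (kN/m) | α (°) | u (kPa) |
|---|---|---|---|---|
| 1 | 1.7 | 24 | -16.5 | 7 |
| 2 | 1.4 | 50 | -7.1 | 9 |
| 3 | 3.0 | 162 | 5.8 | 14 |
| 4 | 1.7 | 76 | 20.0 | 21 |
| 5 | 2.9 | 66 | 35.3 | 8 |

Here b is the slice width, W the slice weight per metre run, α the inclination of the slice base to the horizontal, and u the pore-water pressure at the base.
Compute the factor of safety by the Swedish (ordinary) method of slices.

FS = 2.46

Ordinary method of slices: FS = Σ[c'·Δl_i + (W_i cosα_i − u_i·Δl_i)·tanφ'] / Σ W_i sinα_i, with Δl_i = b_i / cosα_i.
Slice 1: Δl = 1.7/cos(-16.5°) = 1.773 m; N'_1 = 24·cos(-16.5°) − 7·1.773 = 10.6; c'Δl = 8.87; W sinα = -6.8
Slice 2: Δl = 1.4/cos(-7.1°) = 1.411 m; N'_2 = 50·cos(-7.1°) − 9·1.411 = 36.9; c'Δl = 7.05; W sinα = -6.2
Slice 3: Δl = 3.0/cos5.8° = 3.015 m; N'_3 = 162·cos5.8° − 14·3.015 = 119.0; c'Δl = 15.08; W sinα = 16.4
Slice 4: Δl = 1.7/cos20.0° = 1.809 m; N'_4 = 76·cos20.0° − 21·1.809 = 33.4; c'Δl = 9.05; W sinα = 26.0
Slice 5: Δl = 2.9/cos35.3° = 3.553 m; N'_5 = 66·cos35.3° − 8·3.553 = 25.4; c'Δl = 17.77; W sinα = 38.1
Σc'Δl = 57.8 kN/m; ΣN' = 225.3 kN/m; ΣW sinα = 67.5 kN/m
Resisting = 57.8 + 225.3·tan25.7° = 57.8 + 108.4 = 166.3 kN/m
FS = 166.3 / 67.5 = 2.463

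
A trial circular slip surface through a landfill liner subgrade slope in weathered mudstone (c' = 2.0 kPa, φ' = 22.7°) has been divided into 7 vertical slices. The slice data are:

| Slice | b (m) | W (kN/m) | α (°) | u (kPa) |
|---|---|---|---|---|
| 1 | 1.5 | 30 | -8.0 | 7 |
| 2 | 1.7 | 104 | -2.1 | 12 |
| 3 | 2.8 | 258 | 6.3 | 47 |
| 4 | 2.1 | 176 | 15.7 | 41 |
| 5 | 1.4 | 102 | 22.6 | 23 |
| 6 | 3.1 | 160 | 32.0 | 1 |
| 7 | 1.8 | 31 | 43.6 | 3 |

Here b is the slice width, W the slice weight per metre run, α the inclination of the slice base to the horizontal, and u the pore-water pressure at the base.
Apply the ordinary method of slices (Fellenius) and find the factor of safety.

Ordinary method of slices: FS = Σ[c'·Δl_i + (W_i cosα_i − u_i·Δl_i)·tanφ'] / Σ W_i sinα_i, with Δl_i = b_i / cosα_i.
Slice 1: Δl = 1.5/cos(-8.0°) = 1.515 m; N'_1 = 30·cos(-8.0°) − 7·1.515 = 19.1; c'Δl = 3.03; W sinα = -4.2
Slice 2: Δl = 1.7/cos(-2.1°) = 1.701 m; N'_2 = 104·cos(-2.1°) − 12·1.701 = 83.5; c'Δl = 3.40; W sinα = -3.8
Slice 3: Δl = 2.8/cos6.3° = 2.817 m; N'_3 = 258·cos6.3° − 47·2.817 = 124.0; c'Δl = 5.63; W sinα = 28.3
Slice 4: Δl = 2.1/cos15.7° = 2.181 m; N'_4 = 176·cos15.7° − 41·2.181 = 80.0; c'Δl = 4.36; W sinα = 47.6
Slice 5: Δl = 1.4/cos22.6° = 1.516 m; N'_5 = 102·cos22.6° − 23·1.516 = 59.3; c'Δl = 3.03; W sinα = 39.2
Slice 6: Δl = 3.1/cos32.0° = 3.655 m; N'_6 = 160·cos32.0° − 1·3.655 = 132.0; c'Δl = 7.31; W sinα = 84.8
Slice 7: Δl = 1.8/cos43.6° = 2.486 m; N'_7 = 31·cos43.6° − 3·2.486 = 15.0; c'Δl = 4.97; W sinα = 21.4
Σc'Δl = 31.7 kN/m; ΣN' = 513.0 kN/m; ΣW sinα = 213.3 kN/m
Resisting = 31.7 + 513.0·tan22.7° = 31.7 + 214.6 = 246.3 kN/m
FS = 246.3 / 213.3 = 1.155

FS = 1.15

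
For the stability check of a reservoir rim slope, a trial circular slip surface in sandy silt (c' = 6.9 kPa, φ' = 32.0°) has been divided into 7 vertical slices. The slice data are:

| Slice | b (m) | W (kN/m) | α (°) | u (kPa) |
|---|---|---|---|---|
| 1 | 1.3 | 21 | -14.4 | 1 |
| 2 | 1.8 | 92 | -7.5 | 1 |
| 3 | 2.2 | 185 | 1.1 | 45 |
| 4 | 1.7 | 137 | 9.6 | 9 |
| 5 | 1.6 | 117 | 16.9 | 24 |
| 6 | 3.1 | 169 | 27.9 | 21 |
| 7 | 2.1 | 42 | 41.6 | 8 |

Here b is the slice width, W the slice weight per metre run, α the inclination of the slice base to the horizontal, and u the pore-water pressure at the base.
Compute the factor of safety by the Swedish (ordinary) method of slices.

FS = 2.65

Ordinary method of slices: FS = Σ[c'·Δl_i + (W_i cosα_i − u_i·Δl_i)·tanφ'] / Σ W_i sinα_i, with Δl_i = b_i / cosα_i.
Slice 1: Δl = 1.3/cos(-14.4°) = 1.342 m; N'_1 = 21·cos(-14.4°) − 1·1.342 = 19.0; c'Δl = 9.26; W sinα = -5.2
Slice 2: Δl = 1.8/cos(-7.5°) = 1.816 m; N'_2 = 92·cos(-7.5°) − 1·1.816 = 89.4; c'Δl = 12.53; W sinα = -12.0
Slice 3: Δl = 2.2/cos1.1° = 2.200 m; N'_3 = 185·cos1.1° − 45·2.200 = 85.9; c'Δl = 15.18; W sinα = 3.6
Slice 4: Δl = 1.7/cos9.6° = 1.724 m; N'_4 = 137·cos9.6° − 9·1.724 = 119.6; c'Δl = 11.90; W sinα = 22.8
Slice 5: Δl = 1.6/cos16.9° = 1.672 m; N'_5 = 117·cos16.9° − 24·1.672 = 71.8; c'Δl = 11.54; W sinα = 34.0
Slice 6: Δl = 3.1/cos27.9° = 3.508 m; N'_6 = 169·cos27.9° − 21·3.508 = 75.7; c'Δl = 24.20; W sinα = 79.1
Slice 7: Δl = 2.1/cos41.6° = 2.808 m; N'_7 = 42·cos41.6° − 8·2.808 = 8.9; c'Δl = 19.38; W sinα = 27.9
Σc'Δl = 104.0 kN/m; ΣN' = 470.4 kN/m; ΣW sinα = 150.1 kN/m
Resisting = 104.0 + 470.4·tan32.0° = 104.0 + 293.9 = 397.9 kN/m
FS = 397.9 / 150.1 = 2.650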